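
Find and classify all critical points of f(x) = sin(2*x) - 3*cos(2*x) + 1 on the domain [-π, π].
f'(x) = 6*sin(2*x) + 2*cos(2*x)

Solve f'(x) = 0 on [-π, π]:
  f'(x) = 0 ⇔ cos(2*x) = -3*sin(2*x) ⇔ tan(2*x) = -1/3, i.e. 2*x = arctan(-1/3) + nπ; keep the solutions lying in [-π, π].
  ⇒ x = -pi/2 - atan(1/3)/2 ≈ -1.7317, -atan(1/3)/2 ≈ -0.1609, -atan(1/3)/2 + pi/2 ≈ 1.4099, pi - atan(1/3)/2 ≈ 2.9807

f''(x) = -4*sin(2*x) + 12*cos(2*x)
Second-derivative test at each critical point:
  f''(-1.7317) = -12.6491 < 0 → local maximum
  f''(-0.1609) = 12.6491 > 0 → local minimum
  f''(1.4099) = -12.6491 < 0 → local maximum
  f''(2.9807) = 12.6491 > 0 → local minimum

Critical points: x = -pi/2 - atan(1/3)/2 ≈ -1.7317 (local maximum); x = -atan(1/3)/2 ≈ -0.1609 (local minimum); x = -atan(1/3)/2 + pi/2 ≈ 1.4099 (local maximum); x = pi - atan(1/3)/2 ≈ 2.9807 (local minimum)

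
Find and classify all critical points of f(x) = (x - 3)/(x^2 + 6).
f'(x) = (x^2 - 2*x*(x - 3) + 6)/(x^2 + 6)^2

Solve f'(x) = 0:
  f'(x) = -(x^2 - 6*x - 6)/(x^2 + 6)^2; the denominator is positive wherever f is defined, so f'(x) = 0 ⇔ -x^2 + 6*x + 6 = 0.
  x^2 - 6*x - 6 = 0 has no rational roots; quadratic formula: x = (6 ± √60)/2.
  ⇒ x = 3 - sqrt(15) ≈ -0.8730, 3 + sqrt(15) ≈ 6.8730

f''(x) = 2*(4*x^2*(x - 3) + 3*(1 - x)*(x^2 + 6))/(x^2 + 6)^3
Second-derivative test at each critical point:
  f''(-0.8730) = 0.1694 > 0 → local minimum
  f''(6.8730) = -0.0027 < 0 → local maximum

Critical points: x = 3 - sqrt(15) ≈ -0.8730 (local minimum); x = 3 + sqrt(15) ≈ 6.8730 (local maximum)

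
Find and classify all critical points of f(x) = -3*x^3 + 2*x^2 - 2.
f'(x) = x*(4 - 9*x)

Solve f'(x) = 0:
  Factor: -9*x^2 + 4*x = -x*(9*x - 4) = 0.
  ⇒ x = 0, 4/9

f''(x) = 4 - 18*x
Second-derivative test at each critical point:
  f''(0) = 4 > 0 → local minimum
  f''(4/9) = -4 < 0 → local maximum

Critical points: x = 0 (local minimum); x = 4/9 (local maximum)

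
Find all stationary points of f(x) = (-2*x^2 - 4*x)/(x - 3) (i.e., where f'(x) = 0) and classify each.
f'(x) = 2*(-x^2 + 6*x + 6)/(x^2 - 6*x + 9)

Solve f'(x) = 0:
  f'(x) = -2*(x^2 - 6*x - 6)/(x - 3)^2; the denominator is positive wherever f is defined, so f'(x) = 0 ⇔ -2*x^2 + 12*x + 12 = 0.
  Factor: -2*x^2 + 12*x + 12 = -2*(x^2 - 6*x - 6); x^2 - 6*x - 6 = 0 has no rational roots; quadratic formula: x = (6 ± √60)/2.
  ⇒ x = 3 - sqrt(15) ≈ -0.8730, 3 + sqrt(15) ≈ 6.8730

f''(x) = -60/(x^3 - 9*x^2 + 27*x - 27)
Second-derivative test at each critical point:
  f''(-0.8730) = 1.0328 > 0 → local minimum
  f''(6.8730) = -1.0328 < 0 → local maximum

Critical points: x = 3 - sqrt(15) ≈ -0.8730 (local minimum); x = 3 + sqrt(15) ≈ 6.8730 (local maximum)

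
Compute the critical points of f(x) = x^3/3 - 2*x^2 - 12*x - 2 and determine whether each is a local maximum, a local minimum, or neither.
f'(x) = x^2 - 4*x - 12

Solve f'(x) = 0:
  Factor: x^2 - 4*x - 12 = (x - 6)*(x + 2) = 0.
  ⇒ x = -2, 6

f''(x) = 2*x - 4
Second-derivative test at each critical point:
  f''(-2) = -8 < 0 → local maximum
  f''(6) = 8 > 0 → local minimum

Critical points: x = -2 (local maximum); x = 6 (local minimum)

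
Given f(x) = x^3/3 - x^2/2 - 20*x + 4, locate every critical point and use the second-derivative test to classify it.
f'(x) = x^2 - x - 20

Solve f'(x) = 0:
  Factor: x^2 - x - 20 = (x - 5)*(x + 4) = 0.
  ⇒ x = -4, 5

f''(x) = 2*x - 1
Second-derivative test at each critical point:
  f''(-4) = -9 < 0 → local maximum
  f''(5) = 9 > 0 → local minimum

Critical points: x = -4 (local maximum); x = 5 (local minimum)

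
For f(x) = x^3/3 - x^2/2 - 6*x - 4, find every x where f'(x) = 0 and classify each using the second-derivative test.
f'(x) = x^2 - x - 6

Solve f'(x) = 0:
  Factor: x^2 - x - 6 = (x - 3)*(x + 2) = 0.
  ⇒ x = -2, 3

f''(x) = 2*x - 1
Second-derivative test at each critical point:
  f''(-2) = -5 < 0 → local maximum
  f''(3) = 5 > 0 → local minimum

Critical points: x = -2 (local maximum); x = 3 (local minimum)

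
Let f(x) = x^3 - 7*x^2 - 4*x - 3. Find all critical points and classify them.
f'(x) = 3*x^2 - 14*x - 4

Solve f'(x) = 0:
  3*x^2 - 14*x - 4 = 0 has no rational roots; quadratic formula: x = (14 ± √244)/6.
  ⇒ x = 7/3 - sqrt(61)/3 ≈ -0.2701, 7/3 + sqrt(61)/3 ≈ 4.9367

f''(x) = 6*x - 14
Second-derivative test at each critical point:
  f''(-0.2701) = -15.6205 < 0 → local maximum
  f''(4.9367) = 15.6205 > 0 → local minimum

Critical points: x = 7/3 - sqrt(61)/3 ≈ -0.2701 (local maximum); x = 7/3 + sqrt(61)/3 ≈ 4.9367 (local minimum)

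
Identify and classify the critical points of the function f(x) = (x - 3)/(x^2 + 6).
f'(x) = (x^2 - 2*x*(x - 3) + 6)/(x^2 + 6)^2

Solve f'(x) = 0:
  f'(x) = -(x^2 - 6*x - 6)/(x^2 + 6)^2; the denominator is positive wherever f is defined, so f'(x) = 0 ⇔ -x^2 + 6*x + 6 = 0.
  x^2 - 6*x - 6 = 0 has no rational roots; quadratic formula: x = (6 ± √60)/2.
  ⇒ x = 3 - sqrt(15) ≈ -0.8730, 3 + sqrt(15) ≈ 6.8730

f''(x) = 2*(4*x^2*(x - 3) + 3*(1 - x)*(x^2 + 6))/(x^2 + 6)^3
Second-derivative test at each critical point:
  f''(-0.8730) = 0.1694 > 0 → local minimum
  f''(6.8730) = -0.0027 < 0 → local maximum

Critical points: x = 3 - sqrt(15) ≈ -0.8730 (local minimum); x = 3 + sqrt(15) ≈ 6.8730 (local maximum)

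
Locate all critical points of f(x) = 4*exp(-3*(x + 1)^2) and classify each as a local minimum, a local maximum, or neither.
f'(x) = 24*(-x - 1)*exp(-3*(x + 1)^2)

Solve f'(x) = 0:
  f'(x) = (-24*x - 24)·exp(-3*(x + 1)^2) and exp(-3*(x + 1)^2) > 0 for every x, so f'(x) = 0 ⇔ -24*x - 24 = 0.
  Factor: -24*x - 24 = -24*(x + 1) = 0.
  ⇒ x = -1

f''(x) = 24*(6*(x + 1)^2 - 1)*exp(-3*(x + 1)^2)
Second-derivative test at each critical point:
  f''(-1) = -24 < 0 → local maximum

Critical points: x = -1 (local maximum)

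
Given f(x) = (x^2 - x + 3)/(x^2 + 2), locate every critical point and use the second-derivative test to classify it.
f'(x) = (x^2 - 2*x - 2)/(x^4 + 4*x^2 + 4)

Solve f'(x) = 0:
  f'(x) = (x^2 - 2*x - 2)/(x^2 + 2)^2; the denominator is positive wherever f is defined, so f'(x) = 0 ⇔ x^2 - 2*x - 2 = 0.
  x^2 - 2*x - 2 = 0 has no rational roots; quadratic formula: x = (2 ± √12)/2.
  ⇒ x = 1 - sqrt(3) ≈ -0.7321, 1 + sqrt(3) ≈ 2.7321

f''(x) = 2*(-x^3 + 3*x^2 + 6*x - 2)/(x^6 + 6*x^4 + 12*x^2 + 8)
Second-derivative test at each critical point:
  f''(-0.7321) = -0.5387 < 0 → local maximum
  f''(2.7321) = 0.0387 > 0 → local minimum

Critical points: x = 1 - sqrt(3) ≈ -0.7321 (local maximum); x = 1 + sqrt(3) ≈ 2.7321 (local minimum)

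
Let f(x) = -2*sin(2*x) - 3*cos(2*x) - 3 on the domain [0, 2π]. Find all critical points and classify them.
f'(x) = 6*sin(2*x) - 4*cos(2*x)

Solve f'(x) = 0 on [0, 2π]:
  f'(x) = 0 ⇔ -2*cos(2*x) = -3*sin(2*x) ⇔ tan(2*x) = 2/3, i.e. 2*x = arctan(2/3) + nπ; keep the solutions lying in [0, 2π].
  ⇒ x = atan(2/3)/2 ≈ 0.2940, atan(2/3)/2 + pi/2 ≈ 1.8648, atan(2/3)/2 + pi ≈ 3.4356, atan(2/3)/2 + 3*pi/2 ≈ 5.0064

f''(x) = 8*sin(2*x) + 12*cos(2*x)
Second-derivative test at each critical point:
  f''(0.2940) = 14.4222 > 0 → local minimum
  f''(1.8648) = -14.4222 < 0 → local maximum
  f''(3.4356) = 14.4222 > 0 → local minimum
  f''(5.0064) = -14.4222 < 0 → local maximum

Critical points: x = atan(2/3)/2 ≈ 0.2940 (local minimum); x = atan(2/3)/2 + pi/2 ≈ 1.8648 (local maximum); x = atan(2/3)/2 + pi ≈ 3.4356 (local minimum); x = atan(2/3)/2 + 3*pi/2 ≈ 5.0064 (local maximum)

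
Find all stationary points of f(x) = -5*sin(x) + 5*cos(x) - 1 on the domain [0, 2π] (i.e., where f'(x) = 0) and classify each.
f'(x) = -5*sqrt(2)*sin(x + pi/4)

Solve f'(x) = 0 on [0, 2π]:
  f'(x) = 0 ⇔ -5*cos(x) = 5*sin(x) ⇔ tan(x) = -1, i.e. x = arctan(-1) + nπ; keep the solutions lying in [0, 2π].
  ⇒ x = 3*pi/4 ≈ 2.3562, 7*pi/4 ≈ 5.4978

f''(x) = -5*sqrt(2)*cos(x + pi/4)
Second-derivative test at each critical point:
  f''(2.3562) = 7.0711 > 0 → local minimum
  f''(5.4978) = -7.0711 < 0 → local maximum

Critical points: x = 3*pi/4 ≈ 2.3562 (local minimum); x = 7*pi/4 ≈ 5.4978 (local maximum)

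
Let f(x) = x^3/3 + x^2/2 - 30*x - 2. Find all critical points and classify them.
f'(x) = x^2 + x - 30

Solve f'(x) = 0:
  Factor: x^2 + x - 30 = (x - 5)*(x + 6) = 0.
  ⇒ x = -6, 5

f''(x) = 2*x + 1
Second-derivative test at each critical point:
  f''(-6) = -11 < 0 → local maximum
  f''(5) = 11 > 0 → local minimum

Critical points: x = -6 (local maximum); x = 5 (local minimum)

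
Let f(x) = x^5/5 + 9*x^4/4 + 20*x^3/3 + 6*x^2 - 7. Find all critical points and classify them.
f'(x) = x*(x^3 + 9*x^2 + 20*x + 12)

Solve f'(x) = 0:
  Factor: x^4 + 9*x^3 + 20*x^2 + 12*x = x*(x + 1)*(x + 2)*(x + 6) = 0.
  ⇒ x = -6, -2, -1, 0

f''(x) = 4*x^3 + 27*x^2 + 40*x + 12
Second-derivative test at each critical point:
  f''(-6) = -120 < 0 → local maximum
  f''(-2) = 8 > 0 → local minimum
  f''(-1) = -5 < 0 → local maximum
  f''(0) = 12 > 0 → local minimum

Critical points: x = -6 (local maximum); x = -2 (local minimum); x = -1 (local maximum); x = 0 (local minimum)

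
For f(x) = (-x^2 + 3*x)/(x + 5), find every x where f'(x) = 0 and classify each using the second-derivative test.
f'(x) = (-x^2 - 10*x + 15)/(x^2 + 10*x + 25)

Solve f'(x) = 0:
  f'(x) = -(x^2 + 10*x - 15)/(x + 5)^2; the denominator is positive wherever f is defined, so f'(x) = 0 ⇔ -x^2 - 10*x + 15 = 0.
  x^2 + 10*x - 15 = 0 has no rational roots; quadratic formula: x = (-10 ± √160)/2.
  ⇒ x = -2*sqrt(10) - 5 ≈ -11.3246, -5 + 2*sqrt(10) ≈ 1.3246

f''(x) = -80/(x^3 + 15*x^2 + 75*x + 125)
Second-derivative test at each critical point:
  f''(-11.3246) = 0.3162 > 0 → local minimum
  f''(1.3246) = -0.3162 < 0 → local maximum

Critical points: x = -2*sqrt(10) - 5 ≈ -11.3246 (local minimum); x = -5 + 2*sqrt(10) ≈ 1.3246 (local maximum)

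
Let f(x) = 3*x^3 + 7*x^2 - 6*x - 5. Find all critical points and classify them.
f'(x) = 9*x^2 + 14*x - 6

Solve f'(x) = 0:
  9*x^2 + 14*x - 6 = 0 has no rational roots; quadratic formula: x = (-14 ± √412)/18.
  ⇒ x = -sqrt(103)/9 - 7/9 ≈ -1.9054, -7/9 + sqrt(103)/9 ≈ 0.3499

f''(x) = 18*x + 14
Second-derivative test at each critical point:
  f''(-1.9054) = -20.2978 < 0 → local maximum
  f''(0.3499) = 20.2978 > 0 → local minimum

Critical points: x = -sqrt(103)/9 - 7/9 ≈ -1.9054 (local maximum); x = -7/9 + sqrt(103)/9 ≈ 0.3499 (local minimum)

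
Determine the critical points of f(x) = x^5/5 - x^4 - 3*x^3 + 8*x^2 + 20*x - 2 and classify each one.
f'(x) = x^4 - 4*x^3 - 9*x^2 + 16*x + 20

Solve f'(x) = 0:
  Factor: x^4 - 4*x^3 - 9*x^2 + 16*x + 20 = (x - 5)*(x - 2)*(x + 1)*(x + 2) = 0.
  ⇒ x = -2, -1, 2, 5

f''(x) = 4*x^3 - 12*x^2 - 18*x + 16
Second-derivative test at each critical point:
  f''(-2) = -28 < 0 → local maximum
  f''(-1) = 18 > 0 → local minimum
  f''(2) = -36 < 0 → local maximum
  f''(5) = 126 > 0 → local minimum

Critical points: x = -2 (local maximum); x = -1 (local minimum); x = 2 (local maximum); x = 5 (local minimum)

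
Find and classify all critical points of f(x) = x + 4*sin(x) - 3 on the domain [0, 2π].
f'(x) = 4*cos(x) + 1

Solve f'(x) = 0 on [0, 2π]:
  f'(x) = 0 ⇔ cos(x) = -1/4, i.e. x = ±arccos(-1/4) + 2nπ; keep the solutions lying in [0, 2π].
  ⇒ x = acos(-1/4) ≈ 1.8235, -acos(-1/4) + 2*pi ≈ 4.4597

f''(x) = -4*sin(x)
Second-derivative test at each critical point:
  f''(1.8235) = -3.8730 < 0 → local maximum
  f''(4.4597) = 3.8730 > 0 → local minimum

Critical points: x = acos(-1/4) ≈ 1.8235 (local maximum); x = -acos(-1/4) + 2*pi ≈ 4.4597 (local minimum)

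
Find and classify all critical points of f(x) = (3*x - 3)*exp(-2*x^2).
f'(x) = 3*(-4*x*(x - 1) + 1)*exp(-2*x^2)

Solve f'(x) = 0:
  f'(x) = (-12*x^2 + 12*x + 3)·exp(-2*x^2) and exp(-2*x^2) > 0 for every x, so f'(x) = 0 ⇔ -12*x^2 + 12*x + 3 = 0.
  Factor: -12*x^2 + 12*x + 3 = -3*(4*x^2 - 4*x - 1); 4*x^2 - 4*x - 1 = 0 has no rational roots; quadratic formula: x = (4 ± √32)/8.
  ⇒ x = 1/2 - sqrt(2)/2 ≈ -0.2071, 1/2 + sqrt(2)/2 ≈ 1.2071

f''(x) = 12*(4*x^2*(x - 1) - 3*x + 1)*exp(-2*x^2)
Second-derivative test at each critical point:
  f''(-0.2071) = 15.5754 > 0 → local minimum
  f''(1.2071) = -0.9206 < 0 → local maximum

Critical points: x = 1/2 - sqrt(2)/2 ≈ -0.2071 (local minimum); x = 1/2 + sqrt(2)/2 ≈ 1.2071 (local maximum)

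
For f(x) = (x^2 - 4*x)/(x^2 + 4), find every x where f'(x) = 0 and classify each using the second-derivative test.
f'(x) = 4*(x^2 + 2*x - 4)/(x^4 + 8*x^2 + 16)

Solve f'(x) = 0:
  f'(x) = 4*(x^2 + 2*x - 4)/(x^2 + 4)^2; the denominator is positive wherever f is defined, so f'(x) = 0 ⇔ 4*x^2 + 8*x - 16 = 0.
  Factor: 4*x^2 + 8*x - 16 = 4*(x^2 + 2*x - 4); x^2 + 2*x - 4 = 0 has no rational roots; quadratic formula: x = (-2 ± √20)/2.
  ⇒ x = -sqrt(5) - 1 ≈ -3.2361, -1 + sqrt(5) ≈ 1.2361

f''(x) = 8*(-x^3 - 3*x^2 + 12*x + 4)/(x^6 + 12*x^4 + 48*x^2 + 64)
Second-derivative test at each critical point:
  f''(-3.2361) = -0.0854 < 0 → local maximum
  f''(1.2361) = 0.5854 > 0 → local minimum

Critical points: x = -sqrt(5) - 1 ≈ -3.2361 (local maximum); x = -1 + sqrt(5) ≈ 1.2361 (local minimum)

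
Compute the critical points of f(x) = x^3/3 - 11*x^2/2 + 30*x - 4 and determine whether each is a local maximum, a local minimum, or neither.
f'(x) = x^2 - 11*x + 30

Solve f'(x) = 0:
  Factor: x^2 - 11*x + 30 = (x - 6)*(x - 5) = 0.
  ⇒ x = 5, 6

f''(x) = 2*x - 11
Second-derivative test at each critical point:
  f''(5) = -1 < 0 → local maximum
  f''(6) = 1 > 0 → local minimum

Critical points: x = 5 (local maximum); x = 6 (local minimum)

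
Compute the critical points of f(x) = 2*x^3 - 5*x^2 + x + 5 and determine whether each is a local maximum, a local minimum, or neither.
f'(x) = 6*x^2 - 10*x + 1

Solve f'(x) = 0:
  6*x^2 - 10*x + 1 = 0 has no rational roots; quadratic formula: x = (10 ± √76)/12.
  ⇒ x = 5/6 - sqrt(19)/6 ≈ 0.1069, sqrt(19)/6 + 5/6 ≈ 1.5598

f''(x) = 12*x - 10
Second-derivative test at each critical point:
  f''(0.1069) = -8.7178 < 0 → local maximum
  f''(1.5598) = 8.7178 > 0 → local minimum

Critical points: x = 5/6 - sqrt(19)/6 ≈ 0.1069 (local maximum); x = sqrt(19)/6 + 5/6 ≈ 1.5598 (local minimum)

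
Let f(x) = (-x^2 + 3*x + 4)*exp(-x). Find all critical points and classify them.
f'(x) = (x^2 - 5*x - 1)*exp(-x)

Solve f'(x) = 0:
  f'(x) = (x^2 - 5*x - 1)·exp(-x) and exp(-x) > 0 for every x, so f'(x) = 0 ⇔ x^2 - 5*x - 1 = 0.
  x^2 - 5*x - 1 = 0 has no rational roots; quadratic formula: x = (5 ± √29)/2.
  ⇒ x = 5/2 - sqrt(29)/2 ≈ -0.1926, 5/2 + sqrt(29)/2 ≈ 5.1926

f''(x) = (-x^2 + 7*x - 4)*exp(-x)
Second-derivative test at each critical point:
  f''(-0.1926) = -6.5288 < 0 → local maximum
  f''(5.1926) = 0.0299 > 0 → local minimum

Critical points: x = 5/2 - sqrt(29)/2 ≈ -0.1926 (local maximum); x = 5/2 + sqrt(29)/2 ≈ 5.1926 (local minimum)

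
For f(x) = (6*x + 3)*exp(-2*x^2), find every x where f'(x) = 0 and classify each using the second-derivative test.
f'(x) = 6*(-2*x*(2*x + 1) + 1)*exp(-2*x^2)

Solve f'(x) = 0:
  f'(x) = (-24*x^2 - 12*x + 6)·exp(-2*x^2) and exp(-2*x^2) > 0 for every x, so f'(x) = 0 ⇔ -24*x^2 - 12*x + 6 = 0.
  Factor: -24*x^2 - 12*x + 6 = -6*(4*x^2 + 2*x - 1); 4*x^2 + 2*x - 1 = 0 has no rational roots; quadratic formula: x = (-2 ± √20)/8.
  ⇒ x = -sqrt(5)/4 - 1/4 ≈ -0.8090, -1/4 + sqrt(5)/4 ≈ 0.3090

f''(x) = 12*(4*x^2*(2*x + 1) - 6*x - 1)*exp(-2*x^2)
Second-derivative test at each critical point:
  f''(-0.8090) = 7.2472 > 0 → local minimum
  f''(0.3090) = -22.1678 < 0 → local maximum

Critical points: x = -sqrt(5)/4 - 1/4 ≈ -0.8090 (local minimum); x = -1/4 + sqrt(5)/4 ≈ 0.3090 (local maximum)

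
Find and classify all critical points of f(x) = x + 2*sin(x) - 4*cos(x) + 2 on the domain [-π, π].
f'(x) = 4*sin(x) + 2*cos(x) + 1

Solve f'(x) = 0 on [-π, π]:
  f'(x) = 0 ⇔ 4*sin(x) + 2*cos(x) = -1. Write the left side as R·cos(x + φ) with R = √(2² + (-4)²) = 2*sqrt(5), cos φ = sqrt(5)/5, sin φ = -2*sqrt(5)/5; then cos(x + φ) = -sqrt(5)/10. Solve for x and keep the solutions lying in [-π, π].
  ⇒ x = atan((-sqrt(19) - 2)/(-1 + 2*sqrt(19))) ≈ -0.6892, atan((-2 + sqrt(19))/(-2*sqrt(19) - 1)) + pi ≈ 2.9035

f''(x) = -2*sin(x) + 4*cos(x)
Second-derivative test at each critical point:
  f''(-0.6892) = 4.3589 > 0 → local minimum
  f''(2.9035) = -4.3589 < 0 → local maximum

Critical points: x = atan((-sqrt(19) - 2)/(-1 + 2*sqrt(19))) ≈ -0.6892 (local minimum); x = atan((-2 + sqrt(19))/(-2*sqrt(19) - 1)) + pi ≈ 2.9035 (local maximum)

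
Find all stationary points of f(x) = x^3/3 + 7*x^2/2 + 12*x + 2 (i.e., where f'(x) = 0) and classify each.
f'(x) = x^2 + 7*x + 12

Solve f'(x) = 0:
  Factor: x^2 + 7*x + 12 = (x + 3)*(x + 4) = 0.
  ⇒ x = -4, -3

f''(x) = 2*x + 7
Second-derivative test at each critical point:
  f''(-4) = -1 < 0 → local maximum
  f''(-3) = 1 > 0 → local minimum

Critical points: x = -4 (local maximum); x = -3 (local minimum)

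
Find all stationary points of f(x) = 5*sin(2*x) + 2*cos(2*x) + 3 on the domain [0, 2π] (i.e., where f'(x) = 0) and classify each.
f'(x) = -4*sin(2*x) + 10*cos(2*x)

Solve f'(x) = 0 on [0, 2π]:
  f'(x) = 0 ⇔ 5*cos(2*x) = 2*sin(2*x) ⇔ tan(2*x) = 5/2, i.e. 2*x = arctan(5/2) + nπ; keep the solutions lying in [0, 2π].
  ⇒ x = atan(5/2)/2 ≈ 0.5951, atan(5/2)/2 + pi/2 ≈ 2.1659, atan(5/2)/2 + pi ≈ 3.7367, atan(5/2)/2 + 3*pi/2 ≈ 5.3075

f''(x) = -20*sin(2*x) - 8*cos(2*x)
Second-derivative test at each critical point:
  f''(0.5951) = -21.5407 < 0 → local maximum
  f''(2.1659) = 21.5407 > 0 → local minimum
  f''(3.7367) = -21.5407 < 0 → local maximum
  f''(5.3075) = 21.5407 > 0 → local minimum

Critical points: x = atan(5/2)/2 ≈ 0.5951 (local maximum); x = atan(5/2)/2 + pi/2 ≈ 2.1659 (local minimum); x = atan(5/2)/2 + pi ≈ 3.7367 (local maximum); x = atan(5/2)/2 + 3*pi/2 ≈ 5.3075 (local minimum)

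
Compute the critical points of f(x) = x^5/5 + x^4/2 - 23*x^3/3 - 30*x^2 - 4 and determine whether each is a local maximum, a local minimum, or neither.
f'(x) = x*(x^3 + 2*x^2 - 23*x - 60)

Solve f'(x) = 0:
  Factor: x^4 + 2*x^3 - 23*x^2 - 60*x = x*(x - 5)*(x + 3)*(x + 4) = 0.
  ⇒ x = -4, -3, 0, 5

f''(x) = 4*x^3 + 6*x^2 - 46*x - 60
Second-derivative test at each critical point:
  f''(-4) = -36 < 0 → local maximum
  f''(-3) = 24 > 0 → local minimum
  f''(0) = -60 < 0 → local maximum
  f''(5) = 360 > 0 → local minimum

Critical points: x = -4 (local maximum); x = -3 (local minimum); x = 0 (local maximum); x = 5 (local minimum)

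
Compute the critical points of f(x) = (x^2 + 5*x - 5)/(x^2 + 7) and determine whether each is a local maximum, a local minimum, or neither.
f'(x) = (-5*x^2 + 24*x + 35)/(x^4 + 14*x^2 + 49)

Solve f'(x) = 0:
  f'(x) = -(5*x^2 - 24*x - 35)/(x^2 + 7)^2; the denominator is positive wherever f is defined, so f'(x) = 0 ⇔ -5*x^2 + 24*x + 35 = 0.
  5*x^2 - 24*x - 35 = 0 has no rational roots; quadratic formula: x = (24 ± √1276)/10.
  ⇒ x = 12/5 - sqrt(319)/5 ≈ -1.1721, 12/5 + sqrt(319)/5 ≈ 5.9721

f''(x) = 2*(5*x^3 - 36*x^2 - 105*x + 84)/(x^6 + 21*x^4 + 147*x^2 + 343)
Second-derivative test at each critical point:
  f''(-1.1721) = 0.5094 > 0 → local minimum
  f''(5.9721) = -0.0196 < 0 → local maximum

Critical points: x = 12/5 - sqrt(319)/5 ≈ -1.1721 (local minimum); x = 12/5 + sqrt(319)/5 ≈ 5.9721 (local maximum)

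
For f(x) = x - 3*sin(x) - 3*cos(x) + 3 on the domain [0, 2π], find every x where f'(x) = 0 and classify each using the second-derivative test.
f'(x) = -3*sqrt(2)*cos(x + pi/4) + 1

Solve f'(x) = 0 on [0, 2π]:
  f'(x) = 0 ⇔ 3*sin(x) - 3*cos(x) = -1. Write the left side as R·cos(x + φ) with R = √((-3)² + (-3)²) = 3*sqrt(2), cos φ = -sqrt(2)/2, sin φ = -sqrt(2)/2; then cos(x + φ) = -sqrt(2)/6. Solve for x and keep the solutions lying in [0, 2π].
  ⇒ x = atan((-1 + sqrt(17))/(1 + sqrt(17))) ≈ 0.5475, atan((-sqrt(17) - 1)/(1 - sqrt(17))) + pi ≈ 4.1649

f''(x) = 3*sqrt(2)*sin(x + pi/4)
Second-derivative test at each critical point:
  f''(0.5475) = 4.1231 > 0 → local minimum
  f''(4.1649) = -4.1231 < 0 → local maximum

Critical points: x = atan((-1 + sqrt(17))/(1 + sqrt(17))) ≈ 0.5475 (local minimum); x = atan((-sqrt(17) - 1)/(1 - sqrt(17))) + pi ≈ 4.1649 (local maximum)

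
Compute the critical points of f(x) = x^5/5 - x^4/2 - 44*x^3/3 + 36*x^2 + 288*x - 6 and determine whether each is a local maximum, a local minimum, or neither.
f'(x) = x^4 - 2*x^3 - 44*x^2 + 72*x + 288

Solve f'(x) = 0:
  Factor: x^4 - 2*x^3 - 44*x^2 + 72*x + 288 = (x - 6)*(x - 4)*(x + 2)*(x + 6) = 0.
  ⇒ x = -6, -2, 4, 6

f''(x) = 4*x^3 - 6*x^2 - 88*x + 72
Second-derivative test at each critical point:
  f''(-6) = -480 < 0 → local maximum
  f''(-2) = 192 > 0 → local minimum
  f''(4) = -120 < 0 → local maximum
  f''(6) = 192 > 0 → local minimum

Critical points: x = -6 (local maximum); x = -2 (local minimum); x = 4 (local maximum); x = 6 (local minimum)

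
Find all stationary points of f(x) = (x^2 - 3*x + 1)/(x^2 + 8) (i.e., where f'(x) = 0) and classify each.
f'(x) = (3*x^2 + 14*x - 24)/(x^4 + 16*x^2 + 64)

Solve f'(x) = 0:
  f'(x) = (x + 6)*(3*x - 4)/(x^2 + 8)^2; the denominator is positive wherever f is defined, so f'(x) = 0 ⇔ 3*x^2 + 14*x - 24 = 0.
  Factor: 3*x^2 + 14*x - 24 = (x + 6)*(3*x - 4) = 0.
  ⇒ x = -6, 4/3

f''(x) = 2*(-3*x^3 - 21*x^2 + 72*x + 56)/(x^6 + 24*x^4 + 192*x^2 + 512)
Second-derivative test at each critical point:
  f''(-6) = -1/88 < 0 → local maximum
  f''(4/3) = 81/352 > 0 → local minimum

Critical points: x = -6 (local maximum); x = 4/3 (local minimum)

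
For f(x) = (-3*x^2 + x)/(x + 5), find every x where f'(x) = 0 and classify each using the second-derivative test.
f'(x) = (-3*x^2 - 30*x + 5)/(x^2 + 10*x + 25)

Solve f'(x) = 0:
  f'(x) = -(3*x^2 + 30*x - 5)/(x + 5)^2; the denominator is positive wherever f is defined, so f'(x) = 0 ⇔ -3*x^2 - 30*x + 5 = 0.
  3*x^2 + 30*x - 5 = 0 has no rational roots; quadratic formula: x = (-30 ± √960)/6.
  ⇒ x = -4*sqrt(15)/3 - 5 ≈ -10.1640, -5 + 4*sqrt(15)/3 ≈ 0.1640

f''(x) = -160/(x^3 + 15*x^2 + 75*x + 125)
Second-derivative test at each critical point:
  f''(-10.1640) = 1.1619 > 0 → local minimum
  f''(0.1640) = -1.1619 < 0 → local maximum

Critical points: x = -4*sqrt(15)/3 - 5 ≈ -10.1640 (local minimum); x = -5 + 4*sqrt(15)/3 ≈ 0.1640 (local maximum)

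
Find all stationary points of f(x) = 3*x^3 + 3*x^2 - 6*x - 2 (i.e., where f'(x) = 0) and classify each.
f'(x) = 9*x^2 + 6*x - 6

Solve f'(x) = 0:
  Factor: 9*x^2 + 6*x - 6 = 3*(3*x^2 + 2*x - 2); 3*x^2 + 2*x - 2 = 0 has no rational roots; quadratic formula: x = (-2 ± √28)/6.
  ⇒ x = -sqrt(7)/3 - 1/3 ≈ -1.2153, -1/3 + sqrt(7)/3 ≈ 0.5486

f''(x) = 18*x + 6
Second-derivative test at each critical point:
  f''(-1.2153) = -15.8745 < 0 → local maximum
  f''(0.5486) = 15.8745 > 0 → local minimum

Critical points: x = -sqrt(7)/3 - 1/3 ≈ -1.2153 (local maximum); x = -1/3 + sqrt(7)/3 ≈ 0.5486 (local minimum)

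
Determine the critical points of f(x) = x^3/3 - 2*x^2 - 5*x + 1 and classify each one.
f'(x) = x^2 - 4*x - 5

Solve f'(x) = 0:
  Factor: x^2 - 4*x - 5 = (x - 5)*(x + 1) = 0.
  ⇒ x = -1, 5

f''(x) = 2*x - 4
Second-derivative test at each critical point:
  f''(-1) = -6 < 0 → local maximum
  f''(5) = 6 > 0 → local minimum

Critical points: x = -1 (local maximum); x = 5 (local minimum)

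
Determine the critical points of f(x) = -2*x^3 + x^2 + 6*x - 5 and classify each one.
f'(x) = -6*x^2 + 2*x + 6

Solve f'(x) = 0:
  Factor: -6*x^2 + 2*x + 6 = -2*(3*x^2 - x - 3); 3*x^2 - x - 3 = 0 has no rational roots; quadratic formula: x = (1 ± √37)/6.
  ⇒ x = 1/6 - sqrt(37)/6 ≈ -0.8471, 1/6 + sqrt(37)/6 ≈ 1.1805

f''(x) = 2 - 12*x
Second-derivative test at each critical point:
  f''(-0.8471) = 12.1655 > 0 → local minimum
  f''(1.1805) = -12.1655 < 0 → local maximum

Critical points: x = 1/6 - sqrt(37)/6 ≈ -0.8471 (local minimum); x = 1/6 + sqrt(37)/6 ≈ 1.1805 (local maximum)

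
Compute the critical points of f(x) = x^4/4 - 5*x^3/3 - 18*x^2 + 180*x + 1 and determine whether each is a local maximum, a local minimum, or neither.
f'(x) = x^3 - 5*x^2 - 36*x + 180

Solve f'(x) = 0:
  Factor: x^3 - 5*x^2 - 36*x + 180 = (x - 6)*(x - 5)*(x + 6) = 0.
  ⇒ x = -6, 5, 6

f''(x) = 3*x^2 - 10*x - 36
Second-derivative test at each critical point:
  f''(-6) = 132 > 0 → local minimum
  f''(5) = -11 < 0 → local maximum
  f''(6) = 12 > 0 → local minimum

Critical points: x = -6 (local minimum); x = 5 (local maximum); x = 6 (local minimum)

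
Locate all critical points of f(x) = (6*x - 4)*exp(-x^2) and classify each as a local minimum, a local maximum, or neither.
f'(x) = 2*(-2*x*(3*x - 2) + 3)*exp(-x^2)

Solve f'(x) = 0:
  f'(x) = (-12*x^2 + 8*x + 6)·exp(-x^2) and exp(-x^2) > 0 for every x, so f'(x) = 0 ⇔ -12*x^2 + 8*x + 6 = 0.
  Factor: -12*x^2 + 8*x + 6 = -2*(6*x^2 - 4*x - 3); 6*x^2 - 4*x - 3 = 0 has no rational roots; quadratic formula: x = (4 ± √88)/12.
  ⇒ x = 1/3 - sqrt(22)/6 ≈ -0.4484, 1/3 + sqrt(22)/6 ≈ 1.1151

f''(x) = 4*(2*x^2*(3*x - 2) - 9*x + 2)*exp(-x^2)
Second-derivative test at each critical point:
  f''(-0.4484) = 15.3444 > 0 → local minimum
  f''(1.1151) = -5.4110 < 0 → local maximum

Critical points: x = 1/3 - sqrt(22)/6 ≈ -0.4484 (local minimum); x = 1/3 + sqrt(22)/6 ≈ 1.1151 (local maximum)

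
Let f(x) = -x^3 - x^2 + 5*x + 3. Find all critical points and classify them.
f'(x) = -3*x^2 - 2*x + 5

Solve f'(x) = 0:
  Factor: -3*x^2 - 2*x + 5 = -(x - 1)*(3*x + 5) = 0.
  ⇒ x = -5/3, 1

f''(x) = -6*x - 2
Second-derivative test at each critical point:
  f''(-5/3) = 8 > 0 → local minimum
  f''(1) = -8 < 0 → local maximum

Critical points: x = -5/3 (local minimum); x = 1 (local maximum)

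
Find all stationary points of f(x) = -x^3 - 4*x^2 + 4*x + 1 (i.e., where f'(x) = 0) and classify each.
f'(x) = -3*x^2 - 8*x + 4

Solve f'(x) = 0:
  3*x^2 + 8*x - 4 = 0 has no rational roots; quadratic formula: x = (-8 ± √112)/6.
  ⇒ x = -2*sqrt(7)/3 - 4/3 ≈ -3.0972, -4/3 + 2*sqrt(7)/3 ≈ 0.4305

f''(x) = -6*x - 8
Second-derivative test at each critical point:
  f''(-3.0972) = 10.5830 > 0 → local minimum
  f''(0.4305) = -10.5830 < 0 → local maximum

Critical points: x = -2*sqrt(7)/3 - 4/3 ≈ -3.0972 (local minimum); x = -4/3 + 2*sqrt(7)/3 ≈ 0.4305 (local maximum)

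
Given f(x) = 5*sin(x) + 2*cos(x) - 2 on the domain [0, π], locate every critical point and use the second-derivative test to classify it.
f'(x) = -2*sin(x) + 5*cos(x)

Solve f'(x) = 0 on [0, π]:
  f'(x) = 0 ⇔ 5*cos(x) = 2*sin(x) ⇔ tan(x) = 5/2, i.e. x = arctan(5/2) + nπ; keep the solutions lying in [0, π].
  ⇒ x = atan(5/2) ≈ 1.1903

f''(x) = -5*sin(x) - 2*cos(x)
Second-derivative test at each critical point:
  f''(1.1903) = -5.3852 < 0 → local maximum

Critical points: x = atan(5/2) ≈ 1.1903 (local maximum)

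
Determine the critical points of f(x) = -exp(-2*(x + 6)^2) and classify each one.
f'(x) = 4*(x + 6)*exp(-2*(x + 6)^2)

Solve f'(x) = 0:
  f'(x) = (4*x + 24)·exp(-2*(x + 6)^2) and exp(-2*(x + 6)^2) > 0 for every x, so f'(x) = 0 ⇔ 4*x + 24 = 0.
  Factor: 4*x + 24 = 4*(x + 6) = 0.
  ⇒ x = -6

f''(x) = 4*(1 - 4*(x + 6)^2)*exp(-2*(x + 6)^2)
Second-derivative test at each critical point:
  f''(-6) = 4 > 0 → local minimum

Critical points: x = -6 (local minimum)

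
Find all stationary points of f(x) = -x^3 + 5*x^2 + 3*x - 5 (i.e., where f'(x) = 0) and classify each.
f'(x) = -3*x^2 + 10*x + 3

Solve f'(x) = 0:
  3*x^2 - 10*x - 3 = 0 has no rational roots; quadratic formula: x = (10 ± √136)/6.
  ⇒ x = 5/3 - sqrt(34)/3 ≈ -0.2770, 5/3 + sqrt(34)/3 ≈ 3.6103

f''(x) = 10 - 6*x
Second-derivative test at each critical point:
  f''(-0.2770) = 11.6619 > 0 → local minimum
  f''(3.6103) = -11.6619 < 0 → local maximum

Critical points: x = 5/3 - sqrt(34)/3 ≈ -0.2770 (local minimum); x = 5/3 + sqrt(34)/3 ≈ 3.6103 (local maximum)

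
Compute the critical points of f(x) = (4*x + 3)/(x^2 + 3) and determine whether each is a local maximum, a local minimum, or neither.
f'(x) = 2*(-2*x^2 - 3*x + 6)/(x^4 + 6*x^2 + 9)

Solve f'(x) = 0:
  f'(x) = -2*(2*x^2 + 3*x - 6)/(x^2 + 3)^2; the denominator is positive wherever f is defined, so f'(x) = 0 ⇔ -4*x^2 - 6*x + 12 = 0.
  Factor: -4*x^2 - 6*x + 12 = -2*(2*x^2 + 3*x - 6); 2*x^2 + 3*x - 6 = 0 has no rational roots; quadratic formula: x = (-3 ± √57)/4.
  ⇒ x = -sqrt(57)/4 - 3/4 ≈ -2.6375, -3/4 + sqrt(57)/4 ≈ 1.1375

f''(x) = 2*(4*x^2*(4*x + 3) - 3*(4*x + 1)*(x^2 + 3))/(x^2 + 3)^3
Second-derivative test at each critical point:
  f''(-2.6375) = 0.1523 > 0 → local minimum
  f''(1.1375) = -0.8190 < 0 → local maximum

Critical points: x = -sqrt(57)/4 - 3/4 ≈ -2.6375 (local minimum); x = -3/4 + sqrt(57)/4 ≈ 1.1375 (local maximum)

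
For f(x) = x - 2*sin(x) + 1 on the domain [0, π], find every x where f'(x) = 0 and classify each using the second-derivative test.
f'(x) = 1 - 2*cos(x)

Solve f'(x) = 0 on [0, π]:
  f'(x) = 0 ⇔ cos(x) = 1/2, i.e. x = ±arccos(1/2) + 2nπ; keep the solutions lying in [0, π].
  ⇒ x = pi/3 ≈ 1.0472

f''(x) = 2*sin(x)
Second-derivative test at each critical point:
  f''(1.0472) = 1.7321 > 0 → local minimum

Critical points: x = pi/3 ≈ 1.0472 (local minimum)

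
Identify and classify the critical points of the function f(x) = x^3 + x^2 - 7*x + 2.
f'(x) = 3*x^2 + 2*x - 7

Solve f'(x) = 0:
  3*x^2 + 2*x - 7 = 0 has no rational roots; quadratic formula: x = (-2 ± √88)/6.
  ⇒ x = -sqrt(22)/3 - 1/3 ≈ -1.8968, -1/3 + sqrt(22)/3 ≈ 1.2301

f''(x) = 6*x + 2
Second-derivative test at each critical point:
  f''(-1.8968) = -9.3808 < 0 → local maximum
  f''(1.2301) = 9.3808 > 0 → local minimum

Critical points: x = -sqrt(22)/3 - 1/3 ≈ -1.8968 (local maximum); x = -1/3 + sqrt(22)/3 ≈ 1.2301 (local minimum)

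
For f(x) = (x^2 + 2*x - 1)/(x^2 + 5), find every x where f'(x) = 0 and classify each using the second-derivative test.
f'(x) = 2*(-x^2 + 6*x + 5)/(x^4 + 10*x^2 + 25)

Solve f'(x) = 0:
  f'(x) = -2*(x^2 - 6*x - 5)/(x^2 + 5)^2; the denominator is positive wherever f is defined, so f'(x) = 0 ⇔ -2*x^2 + 12*x + 10 = 0.
  Factor: -2*x^2 + 12*x + 10 = -2*(x^2 - 6*x - 5); x^2 - 6*x - 5 = 0 has no rational roots; quadratic formula: x = (6 ± √56)/2.
  ⇒ x = 3 - sqrt(14) ≈ -0.7417, 3 + sqrt(14) ≈ 6.7417

f''(x) = 4*(x^3 - 9*x^2 - 15*x + 15)/(x^6 + 15*x^4 + 75*x^2 + 125)
Second-derivative test at each critical point:
  f''(-0.7417) = 0.4859 > 0 → local minimum
  f''(6.7417) = -0.0059 < 0 → local maximum

Critical points: x = 3 - sqrt(14) ≈ -0.7417 (local minimum); x = 3 + sqrt(14) ≈ 6.7417 (local maximum)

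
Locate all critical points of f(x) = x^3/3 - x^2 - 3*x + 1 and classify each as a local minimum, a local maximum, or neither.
f'(x) = x^2 - 2*x - 3

Solve f'(x) = 0:
  Factor: x^2 - 2*x - 3 = (x - 3)*(x + 1) = 0.
  ⇒ x = -1, 3

f''(x) = 2*x - 2
Second-derivative test at each critical point:
  f''(-1) = -4 < 0 → local maximum
  f''(3) = 4 > 0 → local minimum

Critical points: x = -1 (local maximum); x = 3 (local minimum)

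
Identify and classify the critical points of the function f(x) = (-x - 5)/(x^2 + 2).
f'(x) = (-x^2 + 2*x*(x + 5) - 2)/(x^2 + 2)^2

Solve f'(x) = 0:
  f'(x) = (x^2 + 10*x - 2)/(x^2 + 2)^2; the denominator is positive wherever f is defined, so f'(x) = 0 ⇔ x^2 + 10*x - 2 = 0.
  x^2 + 10*x - 2 = 0 has no rational roots; quadratic formula: x = (-10 ± √108)/2.
  ⇒ x = -3*sqrt(3) - 5 ≈ -10.1962, -5 + 3*sqrt(3) ≈ 0.1962

f''(x) = 2*(-4*x^2*(x + 5) + (3*x + 5)*(x^2 + 2))/(x^2 + 2)^3
Second-derivative test at each critical point:
  f''(-10.1962) = -0.0009 < 0 → local maximum
  f''(0.1962) = 2.5009 > 0 → local minimum

Critical points: x = -3*sqrt(3) - 5 ≈ -10.1962 (local maximum); x = -5 + 3*sqrt(3) ≈ 0.1962 (local minimum)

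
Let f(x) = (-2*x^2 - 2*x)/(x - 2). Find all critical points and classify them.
f'(x) = 2*(-x^2 + 4*x + 2)/(x^2 - 4*x + 4)

Solve f'(x) = 0:
  f'(x) = -2*(x^2 - 4*x - 2)/(x - 2)^2; the denominator is positive wherever f is defined, so f'(x) = 0 ⇔ -2*x^2 + 8*x + 4 = 0.
  Factor: -2*x^2 + 8*x + 4 = -2*(x^2 - 4*x - 2); x^2 - 4*x - 2 = 0 has no rational roots; quadratic formula: x = (4 ± √24)/2.
  ⇒ x = 2 - sqrt(6) ≈ -0.4495, 2 + sqrt(6) ≈ 4.4495

f''(x) = -24/(x^3 - 6*x^2 + 12*x - 8)
Second-derivative test at each critical point:
  f''(-0.4495) = 1.6330 > 0 → local minimum
  f''(4.4495) = -1.6330 < 0 → local maximum

Critical points: x = 2 - sqrt(6) ≈ -0.4495 (local minimum); x = 2 + sqrt(6) ≈ 4.4495 (local maximum)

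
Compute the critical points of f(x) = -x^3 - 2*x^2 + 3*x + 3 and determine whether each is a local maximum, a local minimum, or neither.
f'(x) = -3*x^2 - 4*x + 3

Solve f'(x) = 0:
  3*x^2 + 4*x - 3 = 0 has no rational roots; quadratic formula: x = (-4 ± √52)/6.
  ⇒ x = -sqrt(13)/3 - 2/3 ≈ -1.8685, -2/3 + sqrt(13)/3 ≈ 0.5352

f''(x) = -6*x - 4
Second-derivative test at each critical point:
  f''(-1.8685) = 7.2111 > 0 → local minimum
  f''(0.5352) = -7.2111 < 0 → local maximum

Critical points: x = -sqrt(13)/3 - 2/3 ≈ -1.8685 (local minimum); x = -2/3 + sqrt(13)/3 ≈ 0.5352 (local maximum)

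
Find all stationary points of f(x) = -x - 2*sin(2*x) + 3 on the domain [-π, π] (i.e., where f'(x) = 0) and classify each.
f'(x) = 8*sin(x)^2 - 5

Solve f'(x) = 0 on [-π, π]:
  f'(x) = 0 ⇔ cos(2*x) = -1/4, i.e. 2*x = ±arccos(-1/4) + 2nπ; keep the solutions lying in [-π, π].
  ⇒ x = -pi + acos(-1/4)/2 ≈ -2.2299, -acos(-1/4)/2 ≈ -0.9117, acos(-1/4)/2 ≈ 0.9117, pi - acos(-1/4)/2 ≈ 2.2299

f''(x) = 8*sin(2*x)
Second-derivative test at each critical point:
  f''(-2.2299) = 7.7460 > 0 → local minimum
  f''(-0.9117) = -7.7460 < 0 → local maximum
  f''(0.9117) = 7.7460 > 0 → local minimum
  f''(2.2299) = -7.7460 < 0 → local maximum

Critical points: x = -pi + acos(-1/4)/2 ≈ -2.2299 (local minimum); x = -acos(-1/4)/2 ≈ -0.9117 (local maximum); x = acos(-1/4)/2 ≈ 0.9117 (local minimum); x = pi - acos(-1/4)/2 ≈ 2.2299 (local maximum)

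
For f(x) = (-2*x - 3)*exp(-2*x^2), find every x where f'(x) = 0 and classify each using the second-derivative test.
f'(x) = 2*(2*x*(2*x + 3) - 1)*exp(-2*x^2)

Solve f'(x) = 0:
  f'(x) = (8*x^2 + 12*x - 2)·exp(-2*x^2) and exp(-2*x^2) > 0 for every x, so f'(x) = 0 ⇔ 8*x^2 + 12*x - 2 = 0.
  Factor: 8*x^2 + 12*x - 2 = 2*(4*x^2 + 6*x - 1); 4*x^2 + 6*x - 1 = 0 has no rational roots; quadratic formula: x = (-6 ± √52)/8.
  ⇒ x = -sqrt(13)/4 - 3/4 ≈ -1.6514, -3/4 + sqrt(13)/4 ≈ 0.1514

f''(x) = 4*(-8*x^3 - 12*x^2 + 6*x + 3)*exp(-2*x^2)
Second-derivative test at each critical point:
  f''(-1.6514) = -0.0617 < 0 → local maximum
  f''(0.1514) = 13.7761 > 0 → local minimum

Critical points: x = -sqrt(13)/4 - 3/4 ≈ -1.6514 (local maximum); x = -3/4 + sqrt(13)/4 ≈ 0.1514 (local minimum)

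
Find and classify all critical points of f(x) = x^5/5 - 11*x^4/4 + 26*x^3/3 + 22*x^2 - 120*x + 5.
f'(x) = x^4 - 11*x^3 + 26*x^2 + 44*x - 120

Solve f'(x) = 0:
  Factor: x^4 - 11*x^3 + 26*x^2 + 44*x - 120 = (x - 6)*(x - 5)*(x - 2)*(x + 2) = 0.
  ⇒ x = -2, 2, 5, 6

f''(x) = 4*x^3 - 33*x^2 + 52*x + 44
Second-derivative test at each critical point:
  f''(-2) = -224 < 0 → local maximum
  f''(2) = 48 > 0 → local minimum
  f''(5) = -21 < 0 → local maximum
  f''(6) = 32 > 0 → local minimum

Critical points: x = -2 (local maximum); x = 2 (local minimum); x = 5 (local maximum); x = 6 (local minimum)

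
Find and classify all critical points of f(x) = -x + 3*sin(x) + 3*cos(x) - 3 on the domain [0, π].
f'(x) = 3*sqrt(2)*cos(x + pi/4) - 1

Solve f'(x) = 0 on [0, π]:
  f'(x) = 0 ⇔ -3*sin(x) + 3*cos(x) = 1. Write the left side as R·cos(x + φ) with R = √(3² + 3²) = 3*sqrt(2), cos φ = sqrt(2)/2, sin φ = sqrt(2)/2; then cos(x + φ) = sqrt(2)/6. Solve for x and keep the solutions lying in [0, π].
  ⇒ x = atan((-1 + sqrt(17))/(1 + sqrt(17))) ≈ 0.5475

f''(x) = -3*sqrt(2)*sin(x + pi/4)
Second-derivative test at each critical point:
  f''(0.5475) = -4.1231 < 0 → local maximum

Critical points: x = atan((-1 + sqrt(17))/(1 + sqrt(17))) ≈ 0.5475 (local maximum)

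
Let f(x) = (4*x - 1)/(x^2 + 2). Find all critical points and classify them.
f'(x) = 2*(-2*x^2 + x + 4)/(x^4 + 4*x^2 + 4)

Solve f'(x) = 0:
  f'(x) = -2*(2*x^2 - x - 4)/(x^2 + 2)^2; the denominator is positive wherever f is defined, so f'(x) = 0 ⇔ -4*x^2 + 2*x + 8 = 0.
  Factor: -4*x^2 + 2*x + 8 = -2*(2*x^2 - x - 4); 2*x^2 - x - 4 = 0 has no rational roots; quadratic formula: x = (1 ± √33)/4.
  ⇒ x = 1/4 - sqrt(33)/4 ≈ -1.1861, 1/4 + sqrt(33)/4 ≈ 1.6861

f''(x) = 2*(4*x^2*(4*x - 1) + (1 - 12*x)*(x^2 + 2))/(x^2 + 2)^3
Second-derivative test at each critical point:
  f''(-1.1861) = 0.9898 > 0 → local minimum
  f''(1.6861) = -0.4898 < 0 → local maximum

Critical points: x = 1/4 - sqrt(33)/4 ≈ -1.1861 (local minimum); x = 1/4 + sqrt(33)/4 ≈ 1.6861 (local maximum)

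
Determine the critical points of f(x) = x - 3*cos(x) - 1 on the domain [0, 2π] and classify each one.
f'(x) = 3*sin(x) + 1

Solve f'(x) = 0 on [0, 2π]:
  f'(x) = 0 ⇔ sin(x) = -1/3, i.e. x = arcsin(-1/3) + 2nπ or x = π − arcsin(-1/3) + 2nπ; keep the solutions lying in [0, 2π].
  ⇒ x = asin(1/3) + pi ≈ 3.4814, -asin(1/3) + 2*pi ≈ 5.9433

f''(x) = 3*cos(x)
Second-derivative test at each critical point:
  f''(3.4814) = -2.8284 < 0 → local maximum
  f''(5.9433) = 2.8284 > 0 → local minimum

Critical points: x = asin(1/3) + pi ≈ 3.4814 (local maximum); x = -asin(1/3) + 2*pi ≈ 5.9433 (local minimum)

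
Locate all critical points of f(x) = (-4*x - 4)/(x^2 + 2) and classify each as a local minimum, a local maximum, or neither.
f'(x) = 4*(-x^2 + 2*x*(x + 1) - 2)/(x^2 + 2)^2

Solve f'(x) = 0:
  f'(x) = 4*(x^2 + 2*x - 2)/(x^2 + 2)^2; the denominator is positive wherever f is defined, so f'(x) = 0 ⇔ 4*x^2 + 8*x - 8 = 0.
  Factor: 4*x^2 + 8*x - 8 = 4*(x^2 + 2*x - 2); x^2 + 2*x - 2 = 0 has no rational roots; quadratic formula: x = (-2 ± √12)/2.
  ⇒ x = -sqrt(3) - 1 ≈ -2.7321, -1 + sqrt(3) ≈ 0.7321

f''(x) = 8*(-4*x^2*(x + 1) + (3*x + 1)*(x^2 + 2))/(x^2 + 2)^3
Second-derivative test at each critical point:
  f''(-2.7321) = -0.1547 < 0 → local maximum
  f''(0.7321) = 2.1547 > 0 → local minimum

Critical points: x = -sqrt(3) - 1 ≈ -2.7321 (local maximum); x = -1 + sqrt(3) ≈ 0.7321 (local minimum)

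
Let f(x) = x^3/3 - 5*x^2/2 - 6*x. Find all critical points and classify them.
f'(x) = x^2 - 5*x - 6

Solve f'(x) = 0:
  Factor: x^2 - 5*x - 6 = (x - 6)*(x + 1) = 0.
  ⇒ x = -1, 6

f''(x) = 2*x - 5
Second-derivative test at each critical point:
  f''(-1) = -7 < 0 → local maximum
  f''(6) = 7 > 0 → local minimum

Critical points: x = -1 (local maximum); x = 6 (local minimum)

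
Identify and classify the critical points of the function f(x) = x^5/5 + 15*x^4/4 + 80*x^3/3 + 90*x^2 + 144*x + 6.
f'(x) = x^4 + 15*x^3 + 80*x^2 + 180*x + 144

Solve f'(x) = 0:
  Factor: x^4 + 15*x^3 + 80*x^2 + 180*x + 144 = (x + 2)*(x + 3)*(x + 4)*(x + 6) = 0.
  ⇒ x = -6, -4, -3, -2

f''(x) = 4*x^3 + 45*x^2 + 160*x + 180
Second-derivative test at each critical point:
  f''(-6) = -24 < 0 → local maximum
  f''(-4) = 4 > 0 → local minimum
  f''(-3) = -3 < 0 → local maximum
  f''(-2) = 8 > 0 → local minimum

Critical points: x = -6 (local maximum); x = -4 (local minimum); x = -3 (local maximum); x = -2 (local minimum)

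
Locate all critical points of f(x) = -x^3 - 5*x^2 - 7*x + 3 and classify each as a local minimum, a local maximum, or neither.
f'(x) = -3*x^2 - 10*x - 7

Solve f'(x) = 0:
  Factor: -3*x^2 - 10*x - 7 = -(x + 1)*(3*x + 7) = 0.
  ⇒ x = -7/3, -1

f''(x) = -6*x - 10
Second-derivative test at each critical point:
  f''(-7/3) = 4 > 0 → local minimum
  f''(-1) = -4 < 0 → local maximum

Critical points: x = -7/3 (local minimum); x = -1 (local maximum)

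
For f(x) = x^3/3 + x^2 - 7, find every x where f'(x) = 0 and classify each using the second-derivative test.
f'(x) = x*(x + 2)

Solve f'(x) = 0:
  Factor: x^2 + 2*x = x*(x + 2) = 0.
  ⇒ x = -2, 0

f''(x) = 2*x + 2
Second-derivative test at each critical point:
  f''(-2) = -2 < 0 → local maximum
  f''(0) = 2 > 0 → local minimum

Critical points: x = -2 (local maximum); x = 0 (local minimum)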